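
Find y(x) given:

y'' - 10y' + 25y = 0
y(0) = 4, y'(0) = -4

General solution: y = (C₁ + C₂x)e^(5x)
Repeated root r = 5
Applying ICs: C₁ = 4, C₂ = -24
Particular solution: y = (4 - 24x)e^(5x)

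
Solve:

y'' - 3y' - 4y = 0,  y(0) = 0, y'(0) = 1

General solution: y = C₁e^(4x) + C₂e^(-x)
Applying ICs: C₁ = 1/5, C₂ = -1/5
Particular solution: y = (1/5)e^(4x) - (1/5)e^(-x)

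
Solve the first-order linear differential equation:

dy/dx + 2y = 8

Using integrating factor method:

General solution: y = 4 + Ce^(-2x)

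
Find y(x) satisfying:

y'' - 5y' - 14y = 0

Characteristic equation: r² - 5r - 14 = 0
Roots: r = 7, -2 (distinct real)
General solution: y = C₁e^(7x) + C₂e^(-2x)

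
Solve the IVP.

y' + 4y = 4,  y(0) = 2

General solution: y = 1 + Ce^(-4x)
Applying y(0) = 2: C = 2 - 1 = 1
Particular solution: y = 1 + e^(-4x)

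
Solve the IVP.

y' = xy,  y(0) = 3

General solution: y = Ce^(x²/2)
Applying IC y(0) = 3:
Particular solution: y = 3e^(x²/2)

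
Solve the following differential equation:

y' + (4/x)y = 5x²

Using integrating factor method:

General solution: y = (5/7)x^3 + Cx^(-4)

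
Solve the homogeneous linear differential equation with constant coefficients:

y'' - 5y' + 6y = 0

Characteristic equation: r² - 5r + 6 = 0
Roots: r = 2, 3 (distinct real)
General solution: y = C₁e^(2x) + C₂e^(3x)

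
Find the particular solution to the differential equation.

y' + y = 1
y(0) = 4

General solution: y = 1 + Ce^(-x)
Applying y(0) = 4: C = 4 - 1 = 3
Particular solution: y = 1 + 3e^(-x)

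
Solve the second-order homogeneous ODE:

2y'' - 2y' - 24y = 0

Characteristic equation: 2r² - 2r - 24 = 0
Divide by 2: r² - r - 12 = 0
Roots: r = 4, -3 (distinct real)
General solution: y = C₁e^(4x) + C₂e^(-3x)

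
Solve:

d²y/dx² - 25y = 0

Characteristic equation: r² - 25 = 0
Roots: r = 5, -5 (distinct real)
General solution: y = C₁e^(5x) + C₂e^(-5x)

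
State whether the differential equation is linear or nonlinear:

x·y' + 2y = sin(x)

Linear (y and its derivatives appear to the first power only, no products of y terms)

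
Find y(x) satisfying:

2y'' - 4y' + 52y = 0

Characteristic equation: 2r² - 4r + 52 = 0
Divide by 2: r² - 2r + 26 = 0
Roots: r = 1 ± 5i (complex conjugates)
General solution: y = e^x(C₁cos(5x) + C₂sin(5x))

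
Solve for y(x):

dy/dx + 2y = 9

Using integrating factor method:

General solution: y = 9/2 + Ce^(-2x)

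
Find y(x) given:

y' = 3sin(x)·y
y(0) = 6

General solution: y = Ce^(-3cos(x))
Applying IC y(0) = 6:
Particular solution: y = 6e^(3(1-cos(x)))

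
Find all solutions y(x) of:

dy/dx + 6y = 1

Using integrating factor method:

General solution: y = 1/6 + Ce^(-6x)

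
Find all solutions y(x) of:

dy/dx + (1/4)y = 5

Using integrating factor method:

General solution: y = 20 + Ce^(-x/4)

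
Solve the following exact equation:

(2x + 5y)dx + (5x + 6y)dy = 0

Verify exactness: ∂M/∂y = ∂N/∂x ✓
Find F(x,y) such that ∂F/∂x = M, ∂F/∂y = N
Solution: x² + 5xy + 3y² = C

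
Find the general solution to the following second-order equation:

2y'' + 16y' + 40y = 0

Characteristic equation: 2r² + 16r + 40 = 0
Divide by 2: r² + 8r + 20 = 0
Roots: r = -4 ± 2i (complex conjugates)
General solution: y = e^(-4x)(C₁cos(2x) + C₂sin(2x))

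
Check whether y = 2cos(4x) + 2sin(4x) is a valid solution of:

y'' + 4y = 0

Verification:
y'' = -32cos(4x) - 32sin(4x)
y'' + 4y ≠ 0 (frequency mismatch: got 16 instead of 4)

No, it is not a solution.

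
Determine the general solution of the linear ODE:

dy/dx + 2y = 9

Using integrating factor method:

General solution: y = 9/2 + Ce^(-2x)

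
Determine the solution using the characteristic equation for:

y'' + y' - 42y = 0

Characteristic equation: r² + r - 42 = 0
Roots: r = 6, -7 (distinct real)
General solution: y = C₁e^(6x) + C₂e^(-7x)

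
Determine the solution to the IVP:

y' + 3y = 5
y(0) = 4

General solution: y = 5/3 + Ce^(-3x)
Applying y(0) = 4: C = 4 - 5/3 = 7/3
Particular solution: y = 5/3 + (7/3)e^(-3x)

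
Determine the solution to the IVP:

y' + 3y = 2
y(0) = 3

General solution: y = 2/3 + Ce^(-3x)
Applying y(0) = 3: C = 3 - 2/3 = 7/3
Particular solution: y = 2/3 + (7/3)e^(-3x)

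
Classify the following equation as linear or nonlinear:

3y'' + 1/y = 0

Nonlinear (1/y term)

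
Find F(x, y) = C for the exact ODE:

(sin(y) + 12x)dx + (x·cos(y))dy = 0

Verify exactness: ∂M/∂y = ∂N/∂x ✓
Find F(x,y) such that ∂F/∂x = M, ∂F/∂y = N
Solution: x·sin(y) + 6x² = C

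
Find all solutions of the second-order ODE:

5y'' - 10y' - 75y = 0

Characteristic equation: 5r² - 10r - 75 = 0
Divide by 5: r² - 2r - 15 = 0
Roots: r = 5, -3 (distinct real)
General solution: y = C₁e^(5x) + C₂e^(-3x)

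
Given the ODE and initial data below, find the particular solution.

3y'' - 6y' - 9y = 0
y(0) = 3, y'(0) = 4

General solution: y = C₁e^(3x) + C₂e^(-x)
Applying ICs: C₁ = 7/4, C₂ = 5/4
Particular solution: y = (7/4)e^(3x) + (5/4)e^(-x)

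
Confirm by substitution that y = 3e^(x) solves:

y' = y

Verification:
y = 3e^(x)
y' = 3e^(x)
y = 3e^(x)
y' = y ✓

Yes, it is a solution.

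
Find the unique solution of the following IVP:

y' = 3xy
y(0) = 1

General solution: y = Ce^(3x²/2)
Applying IC y(0) = 1:
Particular solution: y = e^(3x²/2)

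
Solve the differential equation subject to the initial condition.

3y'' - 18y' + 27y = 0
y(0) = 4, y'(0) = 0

General solution: y = (C₁ + C₂x)e^(3x)
Repeated root r = 3
Applying ICs: C₁ = 4, C₂ = -12
Particular solution: y = (4 - 12x)e^(3x)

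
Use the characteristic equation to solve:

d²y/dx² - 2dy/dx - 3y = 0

Characteristic equation: r² - 2r - 3 = 0
Roots: r = 3, -1 (distinct real)
General solution: y = C₁e^(3x) + C₂e^(-x)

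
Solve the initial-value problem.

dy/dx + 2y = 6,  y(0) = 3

General solution: y = 3 + Ce^(-2x)
Applying y(0) = 3: C = 3 - 3 = 0
Particular solution: y = 3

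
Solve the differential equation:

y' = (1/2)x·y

Separating variables and integrating:
ln|y| = x^2/4 + C

General solution: y = Ce^(x^2/4)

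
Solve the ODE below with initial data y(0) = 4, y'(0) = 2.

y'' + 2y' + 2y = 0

General solution: y = e^(-x)(C₁cos(x) + C₂sin(x))
Complex roots r = -1 ± i
Applying ICs: C₁ = 4, C₂ = 6
Particular solution: y = e^(-x)(4cos(x) + 6sin(x))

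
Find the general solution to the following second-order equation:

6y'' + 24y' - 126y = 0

Characteristic equation: 6r² + 24r - 126 = 0
Divide by 6: r² + 4r - 21 = 0
Roots: r = 3, -7 (distinct real)
General solution: y = C₁e^(3x) + C₂e^(-7x)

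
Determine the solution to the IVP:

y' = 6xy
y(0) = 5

General solution: y = Ce^(3x²)
Applying IC y(0) = 5:
Particular solution: y = 5e^(3x²)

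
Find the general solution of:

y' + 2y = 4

Using integrating factor method:

General solution: y = 2 + Ce^(-2x)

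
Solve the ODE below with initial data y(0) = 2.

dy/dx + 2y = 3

General solution: y = 3/2 + Ce^(-2x)
Applying y(0) = 2: C = 2 - 3/2 = 1/2
Particular solution: y = 3/2 + (1/2)e^(-2x)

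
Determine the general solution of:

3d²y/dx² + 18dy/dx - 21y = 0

Characteristic equation: 3r² + 18r - 21 = 0
Divide by 3: r² + 6r - 7 = 0
Roots: r = 1, -7 (distinct real)
General solution: y = C₁e^x + C₂e^(-7x)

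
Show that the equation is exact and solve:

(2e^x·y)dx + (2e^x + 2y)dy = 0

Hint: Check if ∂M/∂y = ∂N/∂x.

Verify exactness: ∂M/∂y = ∂N/∂x ✓
Find F(x,y) such that ∂F/∂x = M, ∂F/∂y = N
Solution: 2e^x·y + y² = C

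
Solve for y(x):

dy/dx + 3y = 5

Using integrating factor method:

General solution: y = 5/3 + Ce^(-3x)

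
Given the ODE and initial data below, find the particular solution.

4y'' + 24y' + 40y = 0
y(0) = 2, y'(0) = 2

General solution: y = e^(-3x)(C₁cos(x) + C₂sin(x))
Complex roots r = -3 ± i
Applying ICs: C₁ = 2, C₂ = 8
Particular solution: y = e^(-3x)(2cos(x) + 8sin(x))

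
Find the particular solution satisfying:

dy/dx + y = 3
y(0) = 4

General solution: y = 3 + Ce^(-x)
Applying y(0) = 4: C = 4 - 3 = 1
Particular solution: y = 3 + e^(-x)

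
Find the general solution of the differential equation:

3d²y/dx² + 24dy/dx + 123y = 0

Characteristic equation: 3r² + 24r + 123 = 0
Divide by 3: r² + 8r + 41 = 0
Roots: r = -4 ± 5i (complex conjugates)
General solution: y = e^(-4x)(C₁cos(5x) + C₂sin(5x))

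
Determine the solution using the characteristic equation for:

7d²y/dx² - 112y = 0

Characteristic equation: 7r² - 112 = 0
Divide by 7: r² - 16 = 0
Roots: r = 4, -4 (distinct real)
General solution: y = C₁e^(4x) + C₂e^(-4x)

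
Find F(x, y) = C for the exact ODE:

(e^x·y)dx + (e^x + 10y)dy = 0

Verify exactness: ∂M/∂y = ∂N/∂x ✓
Find F(x,y) such that ∂F/∂x = M, ∂F/∂y = N
Solution: e^x·y + 5y² = C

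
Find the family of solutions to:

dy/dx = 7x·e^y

Separating variables and integrating:
-e^(-y) = 7x²/2 + C

General solution: y = -ln(C - 7x²/2)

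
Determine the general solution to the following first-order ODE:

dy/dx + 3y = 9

Using integrating factor method:

General solution: y = 3 + Ce^(-3x)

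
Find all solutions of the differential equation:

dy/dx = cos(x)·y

Separating variables and integrating:
ln|y| = sin(x) + C

General solution: y = Ce^(sin(x))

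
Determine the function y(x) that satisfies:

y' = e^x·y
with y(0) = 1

General solution: y = Ce^(e^x)
Applying IC y(0) = 1:
Particular solution: y = e^(e^x - 1)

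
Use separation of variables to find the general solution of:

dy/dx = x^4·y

Separating variables and integrating:
ln|y| = x^5/5 + C

General solution: y = Ce^(x^5/5)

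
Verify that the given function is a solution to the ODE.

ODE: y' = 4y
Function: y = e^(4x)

Verification:
y = e^(4x)
y' = 4e^(4x)
4y = 4e^(4x)
y' = 4y ✓

Yes, it is a solution.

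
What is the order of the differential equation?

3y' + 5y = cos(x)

The order is 1 (highest derivative is of order 1).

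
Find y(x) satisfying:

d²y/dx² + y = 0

Characteristic equation: r² + 1 = 0
Roots: r = ±i (complex conjugates)
General solution: y = C₁cos(x) + C₂sin(x)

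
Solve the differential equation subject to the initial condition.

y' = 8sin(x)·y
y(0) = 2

General solution: y = Ce^(-8cos(x))
Applying IC y(0) = 2:
Particular solution: y = 2e^(8(1-cos(x)))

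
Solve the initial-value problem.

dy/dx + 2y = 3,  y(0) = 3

General solution: y = 3/2 + Ce^(-2x)
Applying y(0) = 3: C = 3 - 3/2 = 3/2
Particular solution: y = 3/2 + (3/2)e^(-2x)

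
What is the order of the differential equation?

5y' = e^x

The order is 1 (highest derivative is of order 1).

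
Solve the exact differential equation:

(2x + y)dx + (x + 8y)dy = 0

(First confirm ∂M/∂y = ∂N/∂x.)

Verify exactness: ∂M/∂y = ∂N/∂x ✓
Find F(x,y) such that ∂F/∂x = M, ∂F/∂y = N
Solution: x² + xy + 4y² = C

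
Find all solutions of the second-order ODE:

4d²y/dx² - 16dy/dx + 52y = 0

Characteristic equation: 4r² - 16r + 52 = 0
Divide by 4: r² - 4r + 13 = 0
Roots: r = 2 ± 3i (complex conjugates)
General solution: y = e^(2x)(C₁cos(3x) + C₂sin(3x))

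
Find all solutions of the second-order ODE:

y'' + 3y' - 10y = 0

Characteristic equation: r² + 3r - 10 = 0
Roots: r = 2, -5 (distinct real)
General solution: y = C₁e^(2x) + C₂e^(-5x)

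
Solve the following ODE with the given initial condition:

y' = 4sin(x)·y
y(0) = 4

General solution: y = Ce^(-4cos(x))
Applying IC y(0) = 4:
Particular solution: y = 4e^(4(1-cos(x)))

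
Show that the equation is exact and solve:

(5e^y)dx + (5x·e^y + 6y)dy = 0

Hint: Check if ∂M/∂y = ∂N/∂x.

Verify exactness: ∂M/∂y = ∂N/∂x ✓
Find F(x,y) such that ∂F/∂x = M, ∂F/∂y = N
Solution: 5x·e^y + 3y² = C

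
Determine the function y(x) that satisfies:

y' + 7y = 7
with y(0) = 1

General solution: y = 1 + Ce^(-7x)
Applying y(0) = 1: C = 1 - 1 = 0
Particular solution: y = 1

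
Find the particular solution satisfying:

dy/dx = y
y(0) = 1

General solution: y = Ce^x
Applying IC y(0) = 1:
Particular solution: y = e^x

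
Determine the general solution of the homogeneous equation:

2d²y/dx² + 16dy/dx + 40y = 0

Characteristic equation: 2r² + 16r + 40 = 0
Divide by 2: r² + 8r + 20 = 0
Roots: r = -4 ± 2i (complex conjugates)
General solution: y = e^(-4x)(C₁cos(2x) + C₂sin(2x))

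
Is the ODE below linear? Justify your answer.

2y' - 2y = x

Yes. Linear (y and its derivatives appear to the first power only, no products of y terms)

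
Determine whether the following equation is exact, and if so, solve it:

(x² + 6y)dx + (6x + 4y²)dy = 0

Verify exactness: ∂M/∂y = ∂N/∂x ✓
Find F(x,y) such that ∂F/∂x = M, ∂F/∂y = N
Solution: x³/3 + 6xy + 4y³/3 = C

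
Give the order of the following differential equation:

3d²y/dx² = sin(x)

The order is 2 (highest derivative is of order 2).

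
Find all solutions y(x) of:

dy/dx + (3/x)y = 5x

Using integrating factor method:

General solution: y = x^2 + Cx^(-3)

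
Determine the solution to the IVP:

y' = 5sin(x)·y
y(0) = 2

General solution: y = Ce^(-5cos(x))
Applying IC y(0) = 2:
Particular solution: y = 2e^(5(1-cos(x)))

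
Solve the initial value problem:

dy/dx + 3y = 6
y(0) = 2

General solution: y = 2 + Ce^(-3x)
Applying y(0) = 2: C = 2 - 2 = 0
Particular solution: y = 2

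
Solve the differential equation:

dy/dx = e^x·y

Separating variables and integrating:
ln|y| = e^x + C

General solution: y = Ce^(e^x)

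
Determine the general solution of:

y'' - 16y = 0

Characteristic equation: r² - 16 = 0
Roots: r = 4, -4 (distinct real)
General solution: y = C₁e^(4x) + C₂e^(-4x)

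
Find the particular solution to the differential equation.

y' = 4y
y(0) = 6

General solution: y = Ce^(4x)
Applying IC y(0) = 6:
Particular solution: y = 6e^(4x)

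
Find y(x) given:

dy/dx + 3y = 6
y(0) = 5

General solution: y = 2 + Ce^(-3x)
Applying y(0) = 5: C = 5 - 2 = 3
Particular solution: y = 2 + 3e^(-3x)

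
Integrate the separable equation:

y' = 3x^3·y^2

Separating variables and integrating:
-1/y = 3x^4/4 + C

General solution: y^-1 = (-3/4)x^4 + C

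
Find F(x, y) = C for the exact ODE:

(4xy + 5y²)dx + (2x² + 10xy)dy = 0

Verify exactness: ∂M/∂y = ∂N/∂x ✓
Find F(x,y) such that ∂F/∂x = M, ∂F/∂y = N
Solution: 2x²y + 5xy² = C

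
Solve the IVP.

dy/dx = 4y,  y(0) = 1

General solution: y = Ce^(4x)
Applying IC y(0) = 1:
Particular solution: y = e^(4x)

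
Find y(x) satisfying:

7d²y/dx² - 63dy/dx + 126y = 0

Characteristic equation: 7r² - 63r + 126 = 0
Divide by 7: r² - 9r + 18 = 0
Roots: r = 3, 6 (distinct real)
General solution: y = C₁e^(3x) + C₂e^(6x)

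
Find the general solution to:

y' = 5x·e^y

Separating variables and integrating:
-e^(-y) = 5x²/2 + C

General solution: y = -ln(C - 5x²/2)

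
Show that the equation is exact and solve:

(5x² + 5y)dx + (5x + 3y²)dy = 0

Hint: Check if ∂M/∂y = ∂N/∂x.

Verify exactness: ∂M/∂y = ∂N/∂x ✓
Find F(x,y) such that ∂F/∂x = M, ∂F/∂y = N
Solution: 5x³/3 + 5xy + y³ = C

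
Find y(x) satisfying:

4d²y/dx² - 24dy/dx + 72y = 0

Characteristic equation: 4r² - 24r + 72 = 0
Divide by 4: r² - 6r + 18 = 0
Roots: r = 3 ± 3i (complex conjugates)
General solution: y = e^(3x)(C₁cos(3x) + C₂sin(3x))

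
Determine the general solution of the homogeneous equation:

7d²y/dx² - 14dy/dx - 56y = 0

Characteristic equation: 7r² - 14r - 56 = 0
Divide by 7: r² - 2r - 8 = 0
Roots: r = 4, -2 (distinct real)
General solution: y = C₁e^(4x) + C₂e^(-2x)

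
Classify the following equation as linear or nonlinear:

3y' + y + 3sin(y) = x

Nonlinear (sin(y) is nonlinear in y)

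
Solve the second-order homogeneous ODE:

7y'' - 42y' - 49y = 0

Characteristic equation: 7r² - 42r - 49 = 0
Divide by 7: r² - 6r - 7 = 0
Roots: r = 7, -1 (distinct real)
General solution: y = C₁e^(7x) + C₂e^(-x)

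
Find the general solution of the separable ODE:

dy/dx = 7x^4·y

Separating variables and integrating:
ln|y| = 7x^5/5 + C

General solution: y = Ce^(7x^5/5)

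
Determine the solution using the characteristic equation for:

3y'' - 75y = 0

Characteristic equation: 3r² - 75 = 0
Divide by 3: r² - 25 = 0
Roots: r = 5, -5 (distinct real)
General solution: y = C₁e^(5x) + C₂e^(-5x)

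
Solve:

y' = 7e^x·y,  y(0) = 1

General solution: y = Ce^(7e^x)
Applying IC y(0) = 1:
Particular solution: y = e^(7(e^x - 1))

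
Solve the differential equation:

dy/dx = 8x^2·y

Separating variables and integrating:
ln|y| = 8x^3/3 + C

General solution: y = Ce^(8x^3/3)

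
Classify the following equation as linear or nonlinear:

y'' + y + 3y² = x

Nonlinear (y² term)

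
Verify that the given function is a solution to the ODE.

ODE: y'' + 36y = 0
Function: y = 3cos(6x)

Verification:
y'' = -108cos(6x)
y'' + 36y = 0 ✓

Yes, it is a solution.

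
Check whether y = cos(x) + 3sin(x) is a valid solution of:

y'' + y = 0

Verification:
y'' = -cos(x) - 3sin(x)
y'' + y = 0 ✓

Yes, it is a solution.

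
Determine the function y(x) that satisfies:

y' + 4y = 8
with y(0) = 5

General solution: y = 2 + Ce^(-4x)
Applying y(0) = 5: C = 5 - 2 = 3
Particular solution: y = 2 + 3e^(-4x)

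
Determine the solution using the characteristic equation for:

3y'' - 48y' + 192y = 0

Characteristic equation: 3r² - 48r + 192 = 0
Divide by 3: r² - 16r + 64 = 0
Factored: (r - 8)² = 0
Repeated root: r = 8
General solution: y = (C₁ + C₂x)e^(8x)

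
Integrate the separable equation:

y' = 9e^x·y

Separating variables and integrating:
ln|y| = 9e^x + C

General solution: y = Ce^(9e^x)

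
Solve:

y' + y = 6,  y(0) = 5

General solution: y = 6 + Ce^(-x)
Applying y(0) = 5: C = 5 - 6 = -1
Particular solution: y = 6 - e^(-x)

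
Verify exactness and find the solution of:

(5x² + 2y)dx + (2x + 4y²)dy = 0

Verify exactness: ∂M/∂y = ∂N/∂x ✓
Find F(x,y) such that ∂F/∂x = M, ∂F/∂y = N
Solution: 5x³/3 + 2xy + 4y³/3 = C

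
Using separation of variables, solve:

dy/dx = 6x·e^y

Separating variables and integrating:
-e^(-y) = 3x² + C

General solution: y = -ln(C - 3x²)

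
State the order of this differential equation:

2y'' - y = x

The order is 2 (highest derivative is of order 2).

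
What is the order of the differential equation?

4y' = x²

The order is 1 (highest derivative is of order 1).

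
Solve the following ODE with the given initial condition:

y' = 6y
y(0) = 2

General solution: y = Ce^(6x)
Applying IC y(0) = 2:
Particular solution: y = 2e^(6x)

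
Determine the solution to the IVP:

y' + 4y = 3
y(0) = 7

General solution: y = 3/4 + Ce^(-4x)
Applying y(0) = 7: C = 7 - 3/4 = 25/4
Particular solution: y = 3/4 + (25/4)e^(-4x)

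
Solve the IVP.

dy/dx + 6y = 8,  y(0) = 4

General solution: y = 4/3 + Ce^(-6x)
Applying y(0) = 4: C = 4 - 4/3 = 8/3
Particular solution: y = 4/3 + (8/3)e^(-6x)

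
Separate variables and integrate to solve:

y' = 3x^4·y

Separating variables and integrating:
ln|y| = 3x^5/5 + C

General solution: y = Ce^(3x^5/5)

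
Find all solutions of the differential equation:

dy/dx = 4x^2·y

Separating variables and integrating:
ln|y| = 4x^3/3 + C

General solution: y = Ce^(4x^3/3)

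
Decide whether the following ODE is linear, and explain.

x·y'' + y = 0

Linear (y and its derivatives appear to the first power only, no products of y terms)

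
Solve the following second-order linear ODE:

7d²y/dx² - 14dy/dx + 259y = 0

Characteristic equation: 7r² - 14r + 259 = 0
Divide by 7: r² - 2r + 37 = 0
Roots: r = 1 ± 6i (complex conjugates)
General solution: y = e^x(C₁cos(6x) + C₂sin(6x))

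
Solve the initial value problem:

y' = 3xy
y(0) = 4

General solution: y = Ce^(3x²/2)
Applying IC y(0) = 4:
Particular solution: y = 4e^(3x²/2)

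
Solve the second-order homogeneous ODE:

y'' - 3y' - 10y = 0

Characteristic equation: r² - 3r - 10 = 0
Roots: r = 5, -2 (distinct real)
General solution: y = C₁e^(5x) + C₂e^(-2x)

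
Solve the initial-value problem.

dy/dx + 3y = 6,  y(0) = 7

General solution: y = 2 + Ce^(-3x)
Applying y(0) = 7: C = 7 - 2 = 5
Particular solution: y = 2 + 5e^(-3x)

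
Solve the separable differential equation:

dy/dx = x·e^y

Separating variables and integrating:
-e^(-y) = x²/2 + C

General solution: y = -ln(C - x²/2)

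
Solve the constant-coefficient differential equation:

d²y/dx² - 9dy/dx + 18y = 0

Characteristic equation: r² - 9r + 18 = 0
Roots: r = 6, 3 (distinct real)
General solution: y = C₁e^(6x) + C₂e^(3x)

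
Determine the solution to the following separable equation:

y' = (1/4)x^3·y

Separating variables and integrating:
ln|y| = x^4/16 + C

General solution: y = Ce^(x^4/16)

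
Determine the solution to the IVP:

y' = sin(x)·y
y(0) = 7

General solution: y = Ce^(-cos(x))
Applying IC y(0) = 7:
Particular solution: y = 7e^(1-cos(x))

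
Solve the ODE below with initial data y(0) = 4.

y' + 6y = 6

General solution: y = 1 + Ce^(-6x)
Applying y(0) = 4: C = 4 - 1 = 3
Particular solution: y = 1 + 3e^(-6x)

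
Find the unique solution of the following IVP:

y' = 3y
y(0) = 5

General solution: y = Ce^(3x)
Applying IC y(0) = 5:
Particular solution: y = 5e^(3x)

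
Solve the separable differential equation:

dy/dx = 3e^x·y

Separating variables and integrating:
ln|y| = 3e^x + C

General solution: y = Ce^(3e^x)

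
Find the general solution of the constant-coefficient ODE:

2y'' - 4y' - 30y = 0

Characteristic equation: 2r² - 4r - 30 = 0
Divide by 2: r² - 2r - 15 = 0
Roots: r = 5, -3 (distinct real)
General solution: y = C₁e^(5x) + C₂e^(-3x)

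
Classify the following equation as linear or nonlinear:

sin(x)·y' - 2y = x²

Linear (y and its derivatives appear to the first power only, no products of y terms)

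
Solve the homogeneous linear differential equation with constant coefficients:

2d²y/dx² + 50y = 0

Characteristic equation: 2r² + 50 = 0
Divide by 2: r² + 25 = 0
Roots: r = ±5i (complex conjugates)
General solution: y = C₁cos(5x) + C₂sin(5x)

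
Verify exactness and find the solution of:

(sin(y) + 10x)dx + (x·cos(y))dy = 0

Verify exactness: ∂M/∂y = ∂N/∂x ✓
Find F(x,y) such that ∂F/∂x = M, ∂F/∂y = N
Solution: x·sin(y) + 5x² = C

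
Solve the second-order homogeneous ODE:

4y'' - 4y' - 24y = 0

Characteristic equation: 4r² - 4r - 24 = 0
Divide by 4: r² - r - 6 = 0
Roots: r = 3, -2 (distinct real)
General solution: y = C₁e^(3x) + C₂e^(-2x)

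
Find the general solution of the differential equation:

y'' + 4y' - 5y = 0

Characteristic equation: r² + 4r - 5 = 0
Roots: r = 1, -5 (distinct real)
General solution: y = C₁e^x + C₂e^(-5x)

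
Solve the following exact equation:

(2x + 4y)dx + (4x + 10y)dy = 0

Verify exactness: ∂M/∂y = ∂N/∂x ✓
Find F(x,y) such that ∂F/∂x = M, ∂F/∂y = N
Solution: x² + 4xy + 5y² = C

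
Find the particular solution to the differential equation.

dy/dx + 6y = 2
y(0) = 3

General solution: y = 1/3 + Ce^(-6x)
Applying y(0) = 3: C = 3 - 1/3 = 8/3
Particular solution: y = 1/3 + (8/3)e^(-6x)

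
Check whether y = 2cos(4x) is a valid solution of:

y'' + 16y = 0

Verification:
y'' = -32cos(4x)
y'' + 16y = 0 ✓

Yes, it is a solution.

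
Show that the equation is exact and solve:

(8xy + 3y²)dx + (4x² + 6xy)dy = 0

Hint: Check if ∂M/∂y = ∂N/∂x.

Verify exactness: ∂M/∂y = ∂N/∂x ✓
Find F(x,y) such that ∂F/∂x = M, ∂F/∂y = N
Solution: 4x²y + 3xy² = C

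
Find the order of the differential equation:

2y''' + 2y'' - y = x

The order is 3 (highest derivative is of order 3).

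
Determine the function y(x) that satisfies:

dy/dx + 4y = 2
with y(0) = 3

General solution: y = 1/2 + Ce^(-4x)
Applying y(0) = 3: C = 3 - 1/2 = 5/2
Particular solution: y = 1/2 + (5/2)e^(-4x)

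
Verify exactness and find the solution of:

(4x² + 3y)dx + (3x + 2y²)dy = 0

Verify exactness: ∂M/∂y = ∂N/∂x ✓
Find F(x,y) such that ∂F/∂x = M, ∂F/∂y = N
Solution: 4x³/3 + 3xy + 2y³/3 = C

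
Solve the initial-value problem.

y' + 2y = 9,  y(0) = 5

General solution: y = 9/2 + Ce^(-2x)
Applying y(0) = 5: C = 5 - 9/2 = 1/2
Particular solution: y = 9/2 + (1/2)e^(-2x)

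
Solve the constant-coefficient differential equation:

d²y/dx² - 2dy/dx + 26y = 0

Characteristic equation: r² - 2r + 26 = 0
Roots: r = 1 ± 5i (complex conjugates)
General solution: y = e^x(C₁cos(5x) + C₂sin(5x))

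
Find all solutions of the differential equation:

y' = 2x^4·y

Separating variables and integrating:
ln|y| = 2x^5/5 + C

General solution: y = Ce^(2x^5/5)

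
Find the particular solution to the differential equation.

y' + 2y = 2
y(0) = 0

General solution: y = 1 + Ce^(-2x)
Applying y(0) = 0: C = 0 - 1 = -1
Particular solution: y = 1 - e^(-2x)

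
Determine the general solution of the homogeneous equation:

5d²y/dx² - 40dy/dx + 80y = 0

Characteristic equation: 5r² - 40r + 80 = 0
Divide by 5: r² - 8r + 16 = 0
Factored: (r - 4)² = 0
Repeated root: r = 4
General solution: y = (C₁ + C₂x)e^(4x)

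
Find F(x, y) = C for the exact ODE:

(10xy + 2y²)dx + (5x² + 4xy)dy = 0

Verify exactness: ∂M/∂y = ∂N/∂x ✓
Find F(x,y) such that ∂F/∂x = M, ∂F/∂y = N
Solution: 5x²y + 2xy² = C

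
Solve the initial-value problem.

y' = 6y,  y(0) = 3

General solution: y = Ce^(6x)
Applying IC y(0) = 3:
Particular solution: y = 3e^(6x)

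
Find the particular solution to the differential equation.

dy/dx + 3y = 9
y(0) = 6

General solution: y = 3 + Ce^(-3x)
Applying y(0) = 6: C = 6 - 3 = 3
Particular solution: y = 3 + 3e^(-3x)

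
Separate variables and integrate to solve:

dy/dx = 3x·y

Separating variables and integrating:
ln|y| = 3x^2/2 + C

General solution: y = Ce^(3x^2/2)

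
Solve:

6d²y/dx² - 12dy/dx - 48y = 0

Characteristic equation: 6r² - 12r - 48 = 0
Divide by 6: r² - 2r - 8 = 0
Roots: r = 4, -2 (distinct real)
General solution: y = C₁e^(4x) + C₂e^(-2x)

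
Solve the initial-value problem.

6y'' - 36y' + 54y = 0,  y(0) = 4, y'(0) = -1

General solution: y = (C₁ + C₂x)e^(3x)
Repeated root r = 3
Applying ICs: C₁ = 4, C₂ = -13
Particular solution: y = (4 - 13x)e^(3x)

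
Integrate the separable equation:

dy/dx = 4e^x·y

Separating variables and integrating:
ln|y| = 4e^x + C

General solution: y = Ce^(4e^x)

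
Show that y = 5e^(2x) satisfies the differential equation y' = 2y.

Verification:
y = 5e^(2x)
y' = 10e^(2x)
2y = 10e^(2x)
y' = 2y ✓

Yes, it is a solution.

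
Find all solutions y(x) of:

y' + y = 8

Using integrating factor method:

General solution: y = 8 + Ce^(-x)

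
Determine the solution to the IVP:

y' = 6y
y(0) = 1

General solution: y = Ce^(6x)
Applying IC y(0) = 1:
Particular solution: y = e^(6x)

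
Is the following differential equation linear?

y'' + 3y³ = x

No. Nonlinear (y³ term)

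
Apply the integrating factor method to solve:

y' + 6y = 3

Using integrating factor method:

General solution: y = 1/2 + Ce^(-6x)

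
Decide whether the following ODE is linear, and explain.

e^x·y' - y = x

Linear (y and its derivatives appear to the first power only, no products of y terms)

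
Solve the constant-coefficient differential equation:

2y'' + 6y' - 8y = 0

Characteristic equation: 2r² + 6r - 8 = 0
Divide by 2: r² + 3r - 4 = 0
Roots: r = 1, -4 (distinct real)
General solution: y = C₁e^x + C₂e^(-4x)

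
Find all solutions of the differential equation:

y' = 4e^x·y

Separating variables and integrating:
ln|y| = 4e^x + C

General solution: y = Ce^(4e^x)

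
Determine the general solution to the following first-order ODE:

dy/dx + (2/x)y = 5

Using integrating factor method:

General solution: y = (5/3)x + Cx^(-2)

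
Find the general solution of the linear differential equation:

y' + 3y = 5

Using integrating factor method:

General solution: y = 5/3 + Ce^(-3x)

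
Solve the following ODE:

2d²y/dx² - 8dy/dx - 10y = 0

Characteristic equation: 2r² - 8r - 10 = 0
Divide by 2: r² - 4r - 5 = 0
Roots: r = 5, -1 (distinct real)
General solution: y = C₁e^(5x) + C₂e^(-x)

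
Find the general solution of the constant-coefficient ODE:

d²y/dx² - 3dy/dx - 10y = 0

Characteristic equation: r² - 3r - 10 = 0
Roots: r = 5, -2 (distinct real)
General solution: y = C₁e^(5x) + C₂e^(-2x)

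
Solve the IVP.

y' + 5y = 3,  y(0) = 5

General solution: y = 3/5 + Ce^(-5x)
Applying y(0) = 5: C = 5 - 3/5 = 22/5
Particular solution: y = 3/5 + (22/5)e^(-5x)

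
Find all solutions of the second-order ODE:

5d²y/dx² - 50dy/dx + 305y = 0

Characteristic equation: 5r² - 50r + 305 = 0
Divide by 5: r² - 10r + 61 = 0
Roots: r = 5 ± 6i (complex conjugates)
General solution: y = e^(5x)(C₁cos(6x) + C₂sin(6x))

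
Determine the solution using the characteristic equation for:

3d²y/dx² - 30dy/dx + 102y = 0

Characteristic equation: 3r² - 30r + 102 = 0
Divide by 3: r² - 10r + 34 = 0
Roots: r = 5 ± 3i (complex conjugates)
General solution: y = e^(5x)(C₁cos(3x) + C₂sin(3x))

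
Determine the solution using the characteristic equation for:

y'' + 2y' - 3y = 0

Characteristic equation: r² + 2r - 3 = 0
Roots: r = 1, -3 (distinct real)
General solution: y = C₁e^x + C₂e^(-3x)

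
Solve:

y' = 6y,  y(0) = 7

General solution: y = Ce^(6x)
Applying IC y(0) = 7:
Particular solution: y = 7e^(6x)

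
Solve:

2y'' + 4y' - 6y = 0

Characteristic equation: 2r² + 4r - 6 = 0
Divide by 2: r² + 2r - 3 = 0
Roots: r = 1, -3 (distinct real)
General solution: y = C₁e^x + C₂e^(-3x)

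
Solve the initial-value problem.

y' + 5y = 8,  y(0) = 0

General solution: y = 8/5 + Ce^(-5x)
Applying y(0) = 0: C = 0 - 8/5 = -8/5
Particular solution: y = 8/5 - (8/5)e^(-5x)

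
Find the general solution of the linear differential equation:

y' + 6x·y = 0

Using integrating factor method:

General solution: y = Ce^(-3x^2)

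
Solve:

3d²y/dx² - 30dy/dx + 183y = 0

Characteristic equation: 3r² - 30r + 183 = 0
Divide by 3: r² - 10r + 61 = 0
Roots: r = 5 ± 6i (complex conjugates)
General solution: y = e^(5x)(C₁cos(6x) + C₂sin(6x))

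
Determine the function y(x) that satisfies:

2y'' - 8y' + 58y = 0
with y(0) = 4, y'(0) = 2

General solution: y = e^(2x)(C₁cos(5x) + C₂sin(5x))
Complex roots r = 2 ± 5i
Applying ICs: C₁ = 4, C₂ = -6/5
Particular solution: y = e^(2x)(4cos(5x) - (6/5)sin(5x))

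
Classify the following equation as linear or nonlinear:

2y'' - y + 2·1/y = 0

Nonlinear (1/y term)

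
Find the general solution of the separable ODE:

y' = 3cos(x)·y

Separating variables and integrating:
ln|y| = 3sin(x) + C

General solution: y = Ce^(3sin(x))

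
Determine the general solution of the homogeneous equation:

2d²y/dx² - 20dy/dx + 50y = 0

Characteristic equation: 2r² - 20r + 50 = 0
Divide by 2: r² - 10r + 25 = 0
Factored: (r - 5)² = 0
Repeated root: r = 5
General solution: y = (C₁ + C₂x)e^(5x)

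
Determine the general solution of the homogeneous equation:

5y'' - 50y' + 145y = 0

Characteristic equation: 5r² - 50r + 145 = 0
Divide by 5: r² - 10r + 29 = 0
Roots: r = 5 ± 2i (complex conjugates)
General solution: y = e^(5x)(C₁cos(2x) + C₂sin(2x))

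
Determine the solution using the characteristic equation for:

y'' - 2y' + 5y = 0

Characteristic equation: r² - 2r + 5 = 0
Roots: r = 1 ± 2i (complex conjugates)
General solution: y = e^x(C₁cos(2x) + C₂sin(2x))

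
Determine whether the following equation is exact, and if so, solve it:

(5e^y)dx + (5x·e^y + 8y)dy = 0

Verify exactness: ∂M/∂y = ∂N/∂x ✓
Find F(x,y) such that ∂F/∂x = M, ∂F/∂y = N
Solution: 5x·e^y + 4y² = C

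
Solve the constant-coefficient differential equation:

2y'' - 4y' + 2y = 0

Characteristic equation: 2r² - 4r + 2 = 0
Divide by 2: r² - 2r + 1 = 0
Factored: (r - 1)² = 0
Repeated root: r = 1
General solution: y = (C₁ + C₂x)e^x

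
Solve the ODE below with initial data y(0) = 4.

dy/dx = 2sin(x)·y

General solution: y = Ce^(-2cos(x))
Applying IC y(0) = 4:
Particular solution: y = 4e^(2(1-cos(x)))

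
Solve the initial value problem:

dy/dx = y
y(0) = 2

General solution: y = Ce^x
Applying IC y(0) = 2:
Particular solution: y = 2e^x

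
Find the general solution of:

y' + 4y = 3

Using integrating factor method:

General solution: y = 3/4 + Ce^(-4x)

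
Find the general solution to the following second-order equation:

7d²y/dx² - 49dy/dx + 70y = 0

Characteristic equation: 7r² - 49r + 70 = 0
Divide by 7: r² - 7r + 10 = 0
Roots: r = 2, 5 (distinct real)
General solution: y = C₁e^(2x) + C₂e^(5x)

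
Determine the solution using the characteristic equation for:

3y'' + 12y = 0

Characteristic equation: 3r² + 12 = 0
Divide by 3: r² + 4 = 0
Roots: r = ±2i (complex conjugates)
General solution: y = C₁cos(2x) + C₂sin(2x)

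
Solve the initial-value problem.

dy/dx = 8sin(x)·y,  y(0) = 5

General solution: y = Ce^(-8cos(x))
Applying IC y(0) = 5:
Particular solution: y = 5e^(8(1-cos(x)))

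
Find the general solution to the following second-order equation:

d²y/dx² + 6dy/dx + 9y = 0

Characteristic equation: r² + 6r + 9 = 0
Factored: (r + 3)² = 0
Repeated root: r = -3
General solution: y = (C₁ + C₂x)e^(-3x)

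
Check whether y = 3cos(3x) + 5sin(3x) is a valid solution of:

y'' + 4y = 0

Verification:
y'' = -27cos(3x) - 45sin(3x)
y'' + 4y ≠ 0 (frequency mismatch: got 9 instead of 4)

No, it is not a solution.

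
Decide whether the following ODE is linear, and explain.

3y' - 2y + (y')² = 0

Nonlinear ((y')² term)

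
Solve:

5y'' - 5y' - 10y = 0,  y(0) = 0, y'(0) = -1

General solution: y = C₁e^(2x) + C₂e^(-x)
Applying ICs: C₁ = -1/3, C₂ = 1/3
Particular solution: y = -(1/3)e^(2x) + (1/3)e^(-x)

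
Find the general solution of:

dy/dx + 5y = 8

Using integrating factor method:

General solution: y = 8/5 + Ce^(-5x)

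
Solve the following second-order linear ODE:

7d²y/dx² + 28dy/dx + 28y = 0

Characteristic equation: 7r² + 28r + 28 = 0
Divide by 7: r² + 4r + 4 = 0
Factored: (r + 2)² = 0
Repeated root: r = -2
General solution: y = (C₁ + C₂x)e^(-2x)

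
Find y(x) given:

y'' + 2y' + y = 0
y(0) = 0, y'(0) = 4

General solution: y = (C₁ + C₂x)e^(-x)
Repeated root r = -1
Applying ICs: C₁ = 0, C₂ = 4
Particular solution: y = 4xe^(-x)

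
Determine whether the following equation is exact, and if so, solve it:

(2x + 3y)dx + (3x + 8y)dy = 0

Verify exactness: ∂M/∂y = ∂N/∂x ✓
Find F(x,y) such that ∂F/∂x = M, ∂F/∂y = N
Solution: x² + 3xy + 4y² = C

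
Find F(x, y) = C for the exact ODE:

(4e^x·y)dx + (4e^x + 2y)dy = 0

Verify exactness: ∂M/∂y = ∂N/∂x ✓
Find F(x,y) such that ∂F/∂x = M, ∂F/∂y = N
Solution: 4e^x·y + y² = C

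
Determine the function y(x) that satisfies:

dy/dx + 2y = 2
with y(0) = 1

General solution: y = 1 + Ce^(-2x)
Applying y(0) = 1: C = 1 - 1 = 0
Particular solution: y = 1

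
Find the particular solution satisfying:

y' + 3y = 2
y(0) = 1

General solution: y = 2/3 + Ce^(-3x)
Applying y(0) = 1: C = 1 - 2/3 = 1/3
Particular solution: y = 2/3 + (1/3)e^(-3x)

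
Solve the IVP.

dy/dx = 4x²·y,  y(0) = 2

General solution: y = Ce^(4x³/3)
Applying IC y(0) = 2:
Particular solution: y = 2e^(4x³/3)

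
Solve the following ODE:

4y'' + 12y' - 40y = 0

Characteristic equation: 4r² + 12r - 40 = 0
Divide by 4: r² + 3r - 10 = 0
Roots: r = 2, -5 (distinct real)
General solution: y = C₁e^(2x) + C₂e^(-5x)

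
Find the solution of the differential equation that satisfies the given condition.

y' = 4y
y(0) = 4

General solution: y = Ce^(4x)
Applying IC y(0) = 4:
Particular solution: y = 4e^(4x)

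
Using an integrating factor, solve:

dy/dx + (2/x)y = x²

Using integrating factor method:

General solution: y = (1/5)x^3 + Cx^(-2)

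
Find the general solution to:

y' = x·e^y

Separating variables and integrating:
-e^(-y) = x²/2 + C

General solution: y = -ln(C - x²/2)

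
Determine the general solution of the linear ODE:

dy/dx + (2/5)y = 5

Using integrating factor method:

General solution: y = 25/2 + Ce^(-2x/5)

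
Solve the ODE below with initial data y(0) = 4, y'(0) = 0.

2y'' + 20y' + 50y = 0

General solution: y = (C₁ + C₂x)e^(-5x)
Repeated root r = -5
Applying ICs: C₁ = 4, C₂ = 20
Particular solution: y = (4 + 20x)e^(-5x)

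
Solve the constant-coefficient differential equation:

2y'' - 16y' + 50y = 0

Characteristic equation: 2r² - 16r + 50 = 0
Divide by 2: r² - 8r + 25 = 0
Roots: r = 4 ± 3i (complex conjugates)
General solution: y = e^(4x)(C₁cos(3x) + C₂sin(3x))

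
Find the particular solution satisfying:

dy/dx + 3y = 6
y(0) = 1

General solution: y = 2 + Ce^(-3x)
Applying y(0) = 1: C = 1 - 2 = -1
Particular solution: y = 2 - e^(-3x)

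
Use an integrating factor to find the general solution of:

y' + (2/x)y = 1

Using integrating factor method:

General solution: y = (1/3)x + Cx^(-2)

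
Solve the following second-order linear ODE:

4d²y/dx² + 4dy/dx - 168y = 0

Characteristic equation: 4r² + 4r - 168 = 0
Divide by 4: r² + r - 42 = 0
Roots: r = 6, -7 (distinct real)
General solution: y = C₁e^(6x) + C₂e^(-7x)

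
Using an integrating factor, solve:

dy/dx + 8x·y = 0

Using integrating factor method:

General solution: y = Ce^(-4x^2)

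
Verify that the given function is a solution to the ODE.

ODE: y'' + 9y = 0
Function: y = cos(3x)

Verification:
y'' = -9cos(3x)
y'' + 9y = 0 ✓

Yes, it is a solution.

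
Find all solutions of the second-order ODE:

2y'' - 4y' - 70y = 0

Characteristic equation: 2r² - 4r - 70 = 0
Divide by 2: r² - 2r - 35 = 0
Roots: r = 7, -5 (distinct real)
General solution: y = C₁e^(7x) + C₂e^(-5x)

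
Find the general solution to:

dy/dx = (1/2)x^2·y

Separating variables and integrating:
ln|y| = x^3/6 + C

General solution: y = Ce^(x^3/6)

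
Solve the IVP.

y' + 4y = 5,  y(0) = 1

General solution: y = 5/4 + Ce^(-4x)
Applying y(0) = 1: C = 1 - 5/4 = -1/4
Particular solution: y = 5/4 - (1/4)e^(-4x)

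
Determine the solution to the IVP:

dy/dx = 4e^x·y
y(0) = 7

General solution: y = Ce^(4e^x)
Applying IC y(0) = 7:
Particular solution: y = 7e^(4(e^x - 1))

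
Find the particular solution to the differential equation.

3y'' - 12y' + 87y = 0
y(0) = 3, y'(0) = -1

General solution: y = e^(2x)(C₁cos(5x) + C₂sin(5x))
Complex roots r = 2 ± 5i
Applying ICs: C₁ = 3, C₂ = -7/5
Particular solution: y = e^(2x)(3cos(5x) - (7/5)sin(5x))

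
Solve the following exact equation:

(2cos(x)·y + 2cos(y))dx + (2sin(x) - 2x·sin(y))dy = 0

Verify exactness: ∂M/∂y = ∂N/∂x ✓
Find F(x,y) such that ∂F/∂x = M, ∂F/∂y = N
Solution: 2sin(x)·y + 2x·cos(y) = C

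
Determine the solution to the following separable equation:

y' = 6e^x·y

Separating variables and integrating:
ln|y| = 6e^x + C

General solution: y = Ce^(6e^x)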